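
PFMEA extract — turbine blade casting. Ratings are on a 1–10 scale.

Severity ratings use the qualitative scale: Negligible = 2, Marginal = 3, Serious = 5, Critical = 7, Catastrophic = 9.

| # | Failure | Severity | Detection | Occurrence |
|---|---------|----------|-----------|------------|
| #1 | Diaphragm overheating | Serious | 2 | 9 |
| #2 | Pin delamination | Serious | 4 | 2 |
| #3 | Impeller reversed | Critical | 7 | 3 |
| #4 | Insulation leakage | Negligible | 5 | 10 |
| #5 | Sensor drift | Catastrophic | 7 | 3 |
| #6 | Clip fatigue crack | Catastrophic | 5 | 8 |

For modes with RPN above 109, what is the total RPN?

RPN = Severity × Occurrence × Detection:
  #1: 5 × 9 × 2 = 90
  #2: 5 × 2 × 4 = 40
  #3: 7 × 3 × 7 = 147
  #4: 2 × 10 × 5 = 100
  #5: 9 × 3 × 7 = 189
  #6: 9 × 8 × 5 = 360
RPN > 109: #3 (147), #5 (189), #6 (360).
Sum: 147 + 189 + 360 = 696.

696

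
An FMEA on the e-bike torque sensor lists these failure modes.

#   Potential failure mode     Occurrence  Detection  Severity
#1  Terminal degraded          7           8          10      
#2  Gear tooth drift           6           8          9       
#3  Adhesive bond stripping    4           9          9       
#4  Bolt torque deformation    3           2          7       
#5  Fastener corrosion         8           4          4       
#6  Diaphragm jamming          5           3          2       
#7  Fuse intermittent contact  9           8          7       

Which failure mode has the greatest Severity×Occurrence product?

Criticality = Severity × Occurrence:
  #1: 10 × 7 = 70
  #2: 9 × 6 = 54
  #3: 9 × 4 = 36
  #4: 7 × 3 = 21
  #5: 4 × 8 = 32
  #6: 2 × 5 = 10
  #7: 7 × 9 = 63
Highest criticality is 70 → #1.

#1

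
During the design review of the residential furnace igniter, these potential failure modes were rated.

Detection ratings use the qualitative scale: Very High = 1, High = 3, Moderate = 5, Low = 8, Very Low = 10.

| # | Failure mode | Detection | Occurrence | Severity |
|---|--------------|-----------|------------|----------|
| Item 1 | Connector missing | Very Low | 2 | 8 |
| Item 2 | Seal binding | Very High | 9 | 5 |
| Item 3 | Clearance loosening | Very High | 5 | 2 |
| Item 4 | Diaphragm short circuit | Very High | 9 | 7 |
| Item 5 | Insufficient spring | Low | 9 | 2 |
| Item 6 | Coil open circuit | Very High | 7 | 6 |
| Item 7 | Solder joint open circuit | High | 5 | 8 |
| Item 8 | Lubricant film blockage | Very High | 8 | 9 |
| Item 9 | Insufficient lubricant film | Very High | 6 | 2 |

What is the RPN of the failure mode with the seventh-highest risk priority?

42

RPN = Severity × Occurrence × Detection:
  Item 1: 8 × 2 × 10 = 160
  Item 2: 5 × 9 × 1 = 45
  Item 3: 2 × 5 × 1 = 10
  Item 4: 7 × 9 × 1 = 63
  Item 5: 2 × 9 × 8 = 144
  Item 6: 6 × 7 × 1 = 42
  Item 7: 8 × 5 × 3 = 120
  Item 8: 9 × 8 × 1 = 72
  Item 9: 2 × 6 × 1 = 12
Sorted descending: 160, 144, 120, 72, 63, 45, 42, 12, 10.
The seventh-highest RPN is 42 (Item 6).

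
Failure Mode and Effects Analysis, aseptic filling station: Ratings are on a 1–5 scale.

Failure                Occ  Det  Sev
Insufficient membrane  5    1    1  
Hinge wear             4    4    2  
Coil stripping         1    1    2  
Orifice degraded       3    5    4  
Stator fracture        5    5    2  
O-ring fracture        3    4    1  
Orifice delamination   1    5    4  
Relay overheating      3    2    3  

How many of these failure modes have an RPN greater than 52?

RPN = Severity × Occurrence × Detection:
  Insufficient membrane: 1 × 5 × 1 = 5
  Hinge wear: 2 × 4 × 4 = 32
  Coil stripping: 2 × 1 × 1 = 2
  Orifice degraded: 4 × 3 × 5 = 60
  Stator fracture: 2 × 5 × 5 = 50
  O-ring fracture: 1 × 3 × 4 = 12
  Orifice delamination: 4 × 1 × 5 = 20
  Relay overheating: 3 × 3 × 2 = 18
Modes with RPN > 52: Orifice degraded (60) → 1.

1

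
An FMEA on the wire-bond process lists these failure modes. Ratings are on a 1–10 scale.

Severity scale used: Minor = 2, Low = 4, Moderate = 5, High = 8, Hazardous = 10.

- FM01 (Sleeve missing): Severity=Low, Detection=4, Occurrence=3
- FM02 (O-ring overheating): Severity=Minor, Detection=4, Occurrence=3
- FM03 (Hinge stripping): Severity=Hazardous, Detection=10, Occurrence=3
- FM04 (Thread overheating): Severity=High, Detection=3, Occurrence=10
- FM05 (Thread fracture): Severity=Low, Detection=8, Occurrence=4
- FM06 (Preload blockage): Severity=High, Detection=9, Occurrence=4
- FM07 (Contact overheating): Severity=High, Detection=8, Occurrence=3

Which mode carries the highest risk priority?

FM03

RPN = Severity × Occurrence × Detection:
  FM01: 4 × 3 × 4 = 48
  FM02: 2 × 3 × 4 = 24
  FM03: 10 × 3 × 10 = 300
  FM04: 8 × 10 × 3 = 240
  FM05: 4 × 4 × 8 = 128
  FM06: 8 × 4 × 9 = 288
  FM07: 8 × 3 × 8 = 192
Highest RPN is 300 → FM03.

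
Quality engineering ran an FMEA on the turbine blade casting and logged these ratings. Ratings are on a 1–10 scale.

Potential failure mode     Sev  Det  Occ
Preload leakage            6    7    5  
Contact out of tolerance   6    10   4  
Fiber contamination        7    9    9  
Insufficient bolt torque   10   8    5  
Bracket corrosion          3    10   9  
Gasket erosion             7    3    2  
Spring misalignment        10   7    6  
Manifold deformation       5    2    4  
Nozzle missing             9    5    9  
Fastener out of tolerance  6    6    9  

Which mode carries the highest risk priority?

RPN = Severity × Occurrence × Detection:
  Preload leakage: 6 × 5 × 7 = 210
  Contact out of tolerance: 6 × 4 × 10 = 240
  Fiber contamination: 7 × 9 × 9 = 567
  Insufficient bolt torque: 10 × 5 × 8 = 400
  Bracket corrosion: 3 × 9 × 10 = 270
  Gasket erosion: 7 × 2 × 3 = 42
  Spring misalignment: 10 × 6 × 7 = 420
  Manifold deformation: 5 × 4 × 2 = 40
  Nozzle missing: 9 × 9 × 5 = 405
  Fastener out of tolerance: 6 × 9 × 6 = 324
Highest RPN is 567 → Fiber contamination.

Fiber contamination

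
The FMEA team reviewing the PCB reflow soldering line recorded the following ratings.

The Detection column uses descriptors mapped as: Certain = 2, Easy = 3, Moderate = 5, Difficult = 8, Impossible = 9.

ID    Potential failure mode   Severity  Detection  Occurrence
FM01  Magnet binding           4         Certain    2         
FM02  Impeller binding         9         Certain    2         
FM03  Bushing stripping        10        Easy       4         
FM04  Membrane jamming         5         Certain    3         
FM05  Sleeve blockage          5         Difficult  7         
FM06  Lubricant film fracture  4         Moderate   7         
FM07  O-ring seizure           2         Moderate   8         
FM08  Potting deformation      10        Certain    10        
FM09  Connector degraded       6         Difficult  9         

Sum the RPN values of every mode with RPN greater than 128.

RPN = Severity × Occurrence × Detection:
  FM01: 4 × 2 × 2 = 16
  FM02: 9 × 2 × 2 = 36
  FM03: 10 × 4 × 3 = 120
  FM04: 5 × 3 × 2 = 30
  FM05: 5 × 7 × 8 = 280
  FM06: 4 × 7 × 5 = 140
  FM07: 2 × 8 × 5 = 80
  FM08: 10 × 10 × 2 = 200
  FM09: 6 × 9 × 8 = 432
RPN > 128: FM05 (280), FM06 (140), FM08 (200), FM09 (432).
Sum: 280 + 140 + 200 + 432 = 1052.

1052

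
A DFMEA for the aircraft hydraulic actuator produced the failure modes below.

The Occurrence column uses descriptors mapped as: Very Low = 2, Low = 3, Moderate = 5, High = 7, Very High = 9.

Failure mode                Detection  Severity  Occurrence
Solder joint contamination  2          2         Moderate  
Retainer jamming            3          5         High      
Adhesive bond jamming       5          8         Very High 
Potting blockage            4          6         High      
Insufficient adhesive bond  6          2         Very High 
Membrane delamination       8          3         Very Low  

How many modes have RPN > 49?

RPN = Severity × Occurrence × Detection:
  Solder joint contamination: 2 × 5 × 2 = 20
  Retainer jamming: 5 × 7 × 3 = 105
  Adhesive bond jamming: 8 × 9 × 5 = 360
  Potting blockage: 6 × 7 × 4 = 168
  Insufficient adhesive bond: 2 × 9 × 6 = 108
  Membrane delamination: 3 × 2 × 8 = 48
Modes with RPN > 49: Retainer jamming (105), Adhesive bond jamming (360), Potting blockage (168), Insufficient adhesive bond (108) → 4.

4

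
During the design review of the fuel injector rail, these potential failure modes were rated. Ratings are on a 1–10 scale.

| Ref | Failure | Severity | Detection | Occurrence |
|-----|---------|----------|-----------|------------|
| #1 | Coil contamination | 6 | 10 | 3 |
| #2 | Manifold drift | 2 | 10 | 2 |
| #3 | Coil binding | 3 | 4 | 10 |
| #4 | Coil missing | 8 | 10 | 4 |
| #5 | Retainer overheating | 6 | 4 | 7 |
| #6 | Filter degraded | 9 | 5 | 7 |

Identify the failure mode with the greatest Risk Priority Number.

#4

RPN = Severity × Occurrence × Detection:
  #1: 6 × 3 × 10 = 180
  #2: 2 × 2 × 10 = 40
  #3: 3 × 10 × 4 = 120
  #4: 8 × 4 × 10 = 320
  #5: 6 × 7 × 4 = 168
  #6: 9 × 7 × 5 = 315
Highest RPN is 320 → #4.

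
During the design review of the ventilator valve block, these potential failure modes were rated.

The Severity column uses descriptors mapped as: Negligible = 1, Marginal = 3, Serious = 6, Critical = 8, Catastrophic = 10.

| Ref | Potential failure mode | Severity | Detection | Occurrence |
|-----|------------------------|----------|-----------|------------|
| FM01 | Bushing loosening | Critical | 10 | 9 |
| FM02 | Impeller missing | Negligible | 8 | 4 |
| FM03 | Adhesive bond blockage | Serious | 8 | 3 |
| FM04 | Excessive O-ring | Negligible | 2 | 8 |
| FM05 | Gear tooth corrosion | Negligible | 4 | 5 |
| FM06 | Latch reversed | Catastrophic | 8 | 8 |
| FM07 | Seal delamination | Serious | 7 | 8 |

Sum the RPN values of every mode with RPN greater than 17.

RPN = Severity × Occurrence × Detection:
  FM01: 8 × 9 × 10 = 720
  FM02: 1 × 4 × 8 = 32
  FM03: 6 × 3 × 8 = 144
  FM04: 1 × 8 × 2 = 16
  FM05: 1 × 5 × 4 = 20
  FM06: 10 × 8 × 8 = 640
  FM07: 6 × 8 × 7 = 336
RPN > 17: FM01 (720), FM02 (32), FM03 (144), FM05 (20), FM06 (640), FM07 (336).
Sum: 720 + 32 + 144 + 20 + 640 + 336 = 1892.

1892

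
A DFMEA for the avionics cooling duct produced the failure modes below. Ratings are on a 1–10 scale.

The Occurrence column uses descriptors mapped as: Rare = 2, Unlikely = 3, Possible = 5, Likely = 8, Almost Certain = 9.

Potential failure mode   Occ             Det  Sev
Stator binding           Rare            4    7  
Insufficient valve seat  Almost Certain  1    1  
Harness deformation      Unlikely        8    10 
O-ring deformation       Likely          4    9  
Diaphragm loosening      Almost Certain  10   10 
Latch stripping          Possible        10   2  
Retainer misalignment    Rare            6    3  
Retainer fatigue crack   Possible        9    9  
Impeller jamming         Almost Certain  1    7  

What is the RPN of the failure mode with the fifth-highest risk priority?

RPN = Severity × Occurrence × Detection:
  Stator binding: 7 × 2 × 4 = 56
  Insufficient valve seat: 1 × 9 × 1 = 9
  Harness deformation: 10 × 3 × 8 = 240
  O-ring deformation: 9 × 8 × 4 = 288
  Diaphragm loosening: 10 × 9 × 10 = 900
  Latch stripping: 2 × 5 × 10 = 100
  Retainer misalignment: 3 × 2 × 6 = 36
  Retainer fatigue crack: 9 × 5 × 9 = 405
  Impeller jamming: 7 × 9 × 1 = 63
Sorted descending: 900, 405, 288, 240, 100, 63, 56, 36, 9.
The fifth-highest RPN is 100 (Latch stripping).

100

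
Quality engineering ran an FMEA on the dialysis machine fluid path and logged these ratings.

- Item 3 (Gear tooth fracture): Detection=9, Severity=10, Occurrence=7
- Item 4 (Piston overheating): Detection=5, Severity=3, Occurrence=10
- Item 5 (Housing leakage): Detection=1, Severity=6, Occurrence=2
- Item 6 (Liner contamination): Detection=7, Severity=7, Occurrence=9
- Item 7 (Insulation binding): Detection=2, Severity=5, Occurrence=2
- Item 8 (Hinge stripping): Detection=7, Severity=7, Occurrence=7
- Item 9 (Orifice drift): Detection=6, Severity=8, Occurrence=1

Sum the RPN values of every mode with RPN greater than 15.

1632

RPN = Severity × Occurrence × Detection:
  Item 3: 10 × 7 × 9 = 630
  Item 4: 3 × 10 × 5 = 150
  Item 5: 6 × 2 × 1 = 12
  Item 6: 7 × 9 × 7 = 441
  Item 7: 5 × 2 × 2 = 20
  Item 8: 7 × 7 × 7 = 343
  Item 9: 8 × 1 × 6 = 48
RPN > 15: Item 3 (630), Item 4 (150), Item 6 (441), Item 7 (20), Item 8 (343), Item 9 (48).
Sum: 630 + 150 + 441 + 20 + 343 + 48 = 1632.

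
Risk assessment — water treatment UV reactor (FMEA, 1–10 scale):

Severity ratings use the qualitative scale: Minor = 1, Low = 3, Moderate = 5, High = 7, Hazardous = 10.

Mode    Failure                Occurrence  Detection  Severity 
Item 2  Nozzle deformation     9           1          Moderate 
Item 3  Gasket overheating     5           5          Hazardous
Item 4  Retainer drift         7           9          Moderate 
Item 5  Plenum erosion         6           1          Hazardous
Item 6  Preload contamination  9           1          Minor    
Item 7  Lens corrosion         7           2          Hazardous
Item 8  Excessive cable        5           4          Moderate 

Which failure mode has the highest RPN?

RPN = Severity × Occurrence × Detection:
  Item 2: 5 × 9 × 1 = 45
  Item 3: 10 × 5 × 5 = 250
  Item 4: 5 × 7 × 9 = 315
  Item 5: 10 × 6 × 1 = 60
  Item 6: 1 × 9 × 1 = 9
  Item 7: 10 × 7 × 2 = 140
  Item 8: 5 × 5 × 4 = 100
Highest RPN is 315 → Item 4.

Item 4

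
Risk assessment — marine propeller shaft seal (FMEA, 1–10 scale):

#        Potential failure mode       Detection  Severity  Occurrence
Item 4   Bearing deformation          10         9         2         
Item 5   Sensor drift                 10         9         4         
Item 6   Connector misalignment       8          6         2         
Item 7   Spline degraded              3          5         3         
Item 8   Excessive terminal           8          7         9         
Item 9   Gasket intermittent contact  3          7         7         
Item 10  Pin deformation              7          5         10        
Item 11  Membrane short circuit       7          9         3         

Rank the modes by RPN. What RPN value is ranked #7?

RPN = Severity × Occurrence × Detection:
  Item 4: 9 × 2 × 10 = 180
  Item 5: 9 × 4 × 10 = 360
  Item 6: 6 × 2 × 8 = 96
  Item 7: 5 × 3 × 3 = 45
  Item 8: 7 × 9 × 8 = 504
  Item 9: 7 × 7 × 3 = 147
  Item 10: 5 × 10 × 7 = 350
  Item 11: 9 × 3 × 7 = 189
Sorted descending: 504, 360, 350, 189, 180, 147, 96, 45.
The seventh-highest RPN is 96 (Item 6).

96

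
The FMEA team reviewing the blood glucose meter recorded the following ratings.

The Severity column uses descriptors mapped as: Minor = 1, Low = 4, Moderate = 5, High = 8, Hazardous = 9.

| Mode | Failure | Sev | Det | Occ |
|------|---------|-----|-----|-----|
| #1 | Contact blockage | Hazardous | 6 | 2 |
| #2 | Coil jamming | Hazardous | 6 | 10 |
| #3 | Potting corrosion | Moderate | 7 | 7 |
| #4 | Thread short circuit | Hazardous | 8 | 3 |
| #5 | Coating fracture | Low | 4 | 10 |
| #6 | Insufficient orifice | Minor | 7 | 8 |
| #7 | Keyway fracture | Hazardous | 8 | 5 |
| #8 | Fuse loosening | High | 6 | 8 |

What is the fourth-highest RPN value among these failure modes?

245

RPN = Severity × Occurrence × Detection:
  #1: 9 × 2 × 6 = 108
  #2: 9 × 10 × 6 = 540
  #3: 5 × 7 × 7 = 245
  #4: 9 × 3 × 8 = 216
  #5: 4 × 10 × 4 = 160
  #6: 1 × 8 × 7 = 56
  #7: 9 × 5 × 8 = 360
  #8: 8 × 8 × 6 = 384
Sorted descending: 540, 384, 360, 245, 216, 160, 108, 56.
The fourth-highest RPN is 245 (#3).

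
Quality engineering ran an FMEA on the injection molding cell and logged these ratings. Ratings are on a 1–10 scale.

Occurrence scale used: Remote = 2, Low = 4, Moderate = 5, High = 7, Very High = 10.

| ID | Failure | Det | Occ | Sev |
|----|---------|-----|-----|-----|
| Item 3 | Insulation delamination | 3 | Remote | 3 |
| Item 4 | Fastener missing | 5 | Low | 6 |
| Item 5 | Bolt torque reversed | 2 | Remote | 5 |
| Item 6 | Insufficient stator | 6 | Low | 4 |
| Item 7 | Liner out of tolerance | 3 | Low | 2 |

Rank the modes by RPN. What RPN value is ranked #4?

20

RPN = Severity × Occurrence × Detection:
  Item 3: 3 × 2 × 3 = 18
  Item 4: 6 × 4 × 5 = 120
  Item 5: 5 × 2 × 2 = 20
  Item 6: 4 × 4 × 6 = 96
  Item 7: 2 × 4 × 3 = 24
Sorted descending: 120, 96, 24, 20, 18.
The fourth-highest RPN is 20 (Item 5).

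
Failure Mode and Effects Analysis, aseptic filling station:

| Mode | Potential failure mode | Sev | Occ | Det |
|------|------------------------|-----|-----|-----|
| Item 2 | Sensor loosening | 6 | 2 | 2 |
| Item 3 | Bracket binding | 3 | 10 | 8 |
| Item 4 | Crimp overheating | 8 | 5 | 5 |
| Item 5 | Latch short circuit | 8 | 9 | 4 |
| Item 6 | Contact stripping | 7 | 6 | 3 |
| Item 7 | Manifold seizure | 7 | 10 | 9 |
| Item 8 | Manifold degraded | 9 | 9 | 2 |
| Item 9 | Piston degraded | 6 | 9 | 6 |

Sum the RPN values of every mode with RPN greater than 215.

1482

RPN = Severity × Occurrence × Detection:
  Item 2: 6 × 2 × 2 = 24
  Item 3: 3 × 10 × 8 = 240
  Item 4: 8 × 5 × 5 = 200
  Item 5: 8 × 9 × 4 = 288
  Item 6: 7 × 6 × 3 = 126
  Item 7: 7 × 10 × 9 = 630
  Item 8: 9 × 9 × 2 = 162
  Item 9: 6 × 9 × 6 = 324
RPN > 215: Item 3 (240), Item 5 (288), Item 7 (630), Item 9 (324).
Sum: 240 + 288 + 630 + 324 = 1482.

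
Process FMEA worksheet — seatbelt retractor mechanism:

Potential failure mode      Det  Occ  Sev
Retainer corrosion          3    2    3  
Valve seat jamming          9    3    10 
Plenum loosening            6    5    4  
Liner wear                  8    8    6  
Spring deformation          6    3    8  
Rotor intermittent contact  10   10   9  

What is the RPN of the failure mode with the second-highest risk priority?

384

RPN = Severity × Occurrence × Detection:
  Retainer corrosion: 3 × 2 × 3 = 18
  Valve seat jamming: 10 × 3 × 9 = 270
  Plenum loosening: 4 × 5 × 6 = 120
  Liner wear: 6 × 8 × 8 = 384
  Spring deformation: 8 × 3 × 6 = 144
  Rotor intermittent contact: 9 × 10 × 10 = 900
Sorted descending: 900, 384, 270, 144, 120, 18.
The second-highest RPN is 384 (Liner wear).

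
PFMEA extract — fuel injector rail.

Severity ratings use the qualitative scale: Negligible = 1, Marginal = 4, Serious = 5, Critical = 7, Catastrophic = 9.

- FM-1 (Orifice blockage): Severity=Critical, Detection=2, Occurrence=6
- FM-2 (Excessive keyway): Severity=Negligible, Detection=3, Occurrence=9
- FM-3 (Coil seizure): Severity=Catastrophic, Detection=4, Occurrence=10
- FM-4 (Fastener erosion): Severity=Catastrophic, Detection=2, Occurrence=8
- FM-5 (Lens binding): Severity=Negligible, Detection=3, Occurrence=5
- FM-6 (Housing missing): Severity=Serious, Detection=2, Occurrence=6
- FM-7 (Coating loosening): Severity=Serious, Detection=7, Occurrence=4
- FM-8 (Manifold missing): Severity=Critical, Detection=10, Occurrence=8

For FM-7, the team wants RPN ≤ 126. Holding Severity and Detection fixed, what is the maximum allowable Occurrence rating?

FM-7: S=5, O=4, D=7 → current RPN = 140.
Fixed product = 35. Need 35 × O ≤ 126, so O ≤ 126/35 = 3.60.
Maximum integer Occurrence rating = 3 (gives RPN 105; O=4 would give 140 > 126).

3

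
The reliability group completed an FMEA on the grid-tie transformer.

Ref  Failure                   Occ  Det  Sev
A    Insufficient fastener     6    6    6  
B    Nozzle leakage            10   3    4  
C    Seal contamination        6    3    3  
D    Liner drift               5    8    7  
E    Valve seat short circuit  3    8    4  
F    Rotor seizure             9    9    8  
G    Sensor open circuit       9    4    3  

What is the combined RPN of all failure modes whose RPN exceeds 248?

RPN = Severity × Occurrence × Detection:
  A: 6 × 6 × 6 = 216
  B: 4 × 10 × 3 = 120
  C: 3 × 6 × 3 = 54
  D: 7 × 5 × 8 = 280
  E: 4 × 3 × 8 = 96
  F: 8 × 9 × 9 = 648
  G: 3 × 9 × 4 = 108
RPN > 248: D (280), F (648).
Sum: 280 + 648 = 928.

928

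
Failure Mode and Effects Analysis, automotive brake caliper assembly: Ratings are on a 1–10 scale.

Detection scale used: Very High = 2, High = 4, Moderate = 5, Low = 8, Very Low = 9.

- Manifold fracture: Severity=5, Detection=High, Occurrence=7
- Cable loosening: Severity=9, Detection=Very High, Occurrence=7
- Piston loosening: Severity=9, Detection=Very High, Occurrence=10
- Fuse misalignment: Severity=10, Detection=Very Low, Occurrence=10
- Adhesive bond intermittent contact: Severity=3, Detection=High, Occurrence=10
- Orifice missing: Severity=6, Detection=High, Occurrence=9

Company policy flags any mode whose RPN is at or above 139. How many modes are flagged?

4

RPN = Severity × Occurrence × Detection:
  Manifold fracture: 5 × 7 × 4 = 140
  Cable loosening: 9 × 7 × 2 = 126
  Piston loosening: 9 × 10 × 2 = 180
  Fuse misalignment: 10 × 10 × 9 = 900
  Adhesive bond intermittent contact: 3 × 10 × 4 = 120
  Orifice missing: 6 × 9 × 4 = 216
Modes with RPN ≥ 139: Manifold fracture (140), Piston loosening (180), Fuse misalignment (900), Orifice missing (216) → 4.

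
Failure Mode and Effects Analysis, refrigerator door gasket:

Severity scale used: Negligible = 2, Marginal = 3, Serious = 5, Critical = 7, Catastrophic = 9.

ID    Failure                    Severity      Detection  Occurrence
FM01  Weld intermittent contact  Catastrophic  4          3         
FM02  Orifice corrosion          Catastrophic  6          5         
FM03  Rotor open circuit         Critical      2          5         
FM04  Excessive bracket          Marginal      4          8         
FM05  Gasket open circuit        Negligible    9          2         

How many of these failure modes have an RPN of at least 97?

2

RPN = Severity × Occurrence × Detection:
  FM01: 9 × 3 × 4 = 108
  FM02: 9 × 5 × 6 = 270
  FM03: 7 × 5 × 2 = 70
  FM04: 3 × 8 × 4 = 96
  FM05: 2 × 2 × 9 = 36
Modes with RPN ≥ 97: FM01 (108), FM02 (270) → 2.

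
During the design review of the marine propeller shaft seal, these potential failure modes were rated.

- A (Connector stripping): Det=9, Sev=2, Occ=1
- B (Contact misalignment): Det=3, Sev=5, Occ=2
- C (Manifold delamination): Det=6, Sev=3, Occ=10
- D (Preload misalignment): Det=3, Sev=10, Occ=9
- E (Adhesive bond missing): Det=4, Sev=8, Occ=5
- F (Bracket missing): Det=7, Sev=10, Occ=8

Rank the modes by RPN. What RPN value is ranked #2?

RPN = Severity × Occurrence × Detection:
  A: 2 × 1 × 9 = 18
  B: 5 × 2 × 3 = 30
  C: 3 × 10 × 6 = 180
  D: 10 × 9 × 3 = 270
  E: 8 × 5 × 4 = 160
  F: 10 × 8 × 7 = 560
Sorted descending: 560, 270, 180, 160, 30, 18.
The second-highest RPN is 270 (D).

270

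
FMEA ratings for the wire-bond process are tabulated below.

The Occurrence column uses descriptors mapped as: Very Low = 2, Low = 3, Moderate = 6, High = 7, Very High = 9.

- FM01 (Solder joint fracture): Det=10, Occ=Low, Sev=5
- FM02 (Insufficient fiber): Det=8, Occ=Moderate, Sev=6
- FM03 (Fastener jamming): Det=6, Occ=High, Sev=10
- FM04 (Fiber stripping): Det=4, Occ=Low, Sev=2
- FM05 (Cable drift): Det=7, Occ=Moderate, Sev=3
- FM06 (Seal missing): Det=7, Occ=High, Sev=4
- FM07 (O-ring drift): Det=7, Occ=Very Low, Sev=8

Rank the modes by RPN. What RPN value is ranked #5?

126

RPN = Severity × Occurrence × Detection:
  FM01: 5 × 3 × 10 = 150
  FM02: 6 × 6 × 8 = 288
  FM03: 10 × 7 × 6 = 420
  FM04: 2 × 3 × 4 = 24
  FM05: 3 × 6 × 7 = 126
  FM06: 4 × 7 × 7 = 196
  FM07: 8 × 2 × 7 = 112
Sorted descending: 420, 288, 196, 150, 126, 112, 24.
The fifth-highest RPN is 126 (FM05).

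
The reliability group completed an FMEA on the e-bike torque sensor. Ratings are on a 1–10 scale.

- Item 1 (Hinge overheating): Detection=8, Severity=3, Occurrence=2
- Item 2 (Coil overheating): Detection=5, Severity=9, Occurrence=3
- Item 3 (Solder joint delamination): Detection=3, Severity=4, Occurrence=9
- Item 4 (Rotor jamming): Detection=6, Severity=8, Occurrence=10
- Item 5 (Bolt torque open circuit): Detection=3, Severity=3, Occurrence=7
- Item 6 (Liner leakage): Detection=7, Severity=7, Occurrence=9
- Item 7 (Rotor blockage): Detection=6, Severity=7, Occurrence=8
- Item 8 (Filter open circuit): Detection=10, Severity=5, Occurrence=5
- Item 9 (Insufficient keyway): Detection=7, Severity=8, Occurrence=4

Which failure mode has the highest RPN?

RPN = Severity × Occurrence × Detection:
  Item 1: 3 × 2 × 8 = 48
  Item 2: 9 × 3 × 5 = 135
  Item 3: 4 × 9 × 3 = 108
  Item 4: 8 × 10 × 6 = 480
  Item 5: 3 × 7 × 3 = 63
  Item 6: 7 × 9 × 7 = 441
  Item 7: 7 × 8 × 6 = 336
  Item 8: 5 × 5 × 10 = 250
  Item 9: 8 × 4 × 7 = 224
Highest RPN is 480 → Item 4.

Item 4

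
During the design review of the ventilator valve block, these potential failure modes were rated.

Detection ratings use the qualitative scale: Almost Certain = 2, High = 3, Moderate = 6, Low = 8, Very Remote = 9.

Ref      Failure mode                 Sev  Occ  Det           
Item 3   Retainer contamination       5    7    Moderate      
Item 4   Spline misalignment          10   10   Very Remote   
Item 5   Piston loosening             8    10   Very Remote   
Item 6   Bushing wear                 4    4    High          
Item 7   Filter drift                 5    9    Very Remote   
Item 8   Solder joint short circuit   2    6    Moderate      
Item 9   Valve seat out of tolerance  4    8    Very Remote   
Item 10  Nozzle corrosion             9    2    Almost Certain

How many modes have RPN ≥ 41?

7

RPN = Severity × Occurrence × Detection:
  Item 3: 5 × 7 × 6 = 210
  Item 4: 10 × 10 × 9 = 900
  Item 5: 8 × 10 × 9 = 720
  Item 6: 4 × 4 × 3 = 48
  Item 7: 5 × 9 × 9 = 405
  Item 8: 2 × 6 × 6 = 72
  Item 9: 4 × 8 × 9 = 288
  Item 10: 9 × 2 × 2 = 36
Modes with RPN ≥ 41: Item 3 (210), Item 4 (900), Item 5 (720), Item 6 (48), Item 7 (405), Item 8 (72), Item 9 (288) → 7.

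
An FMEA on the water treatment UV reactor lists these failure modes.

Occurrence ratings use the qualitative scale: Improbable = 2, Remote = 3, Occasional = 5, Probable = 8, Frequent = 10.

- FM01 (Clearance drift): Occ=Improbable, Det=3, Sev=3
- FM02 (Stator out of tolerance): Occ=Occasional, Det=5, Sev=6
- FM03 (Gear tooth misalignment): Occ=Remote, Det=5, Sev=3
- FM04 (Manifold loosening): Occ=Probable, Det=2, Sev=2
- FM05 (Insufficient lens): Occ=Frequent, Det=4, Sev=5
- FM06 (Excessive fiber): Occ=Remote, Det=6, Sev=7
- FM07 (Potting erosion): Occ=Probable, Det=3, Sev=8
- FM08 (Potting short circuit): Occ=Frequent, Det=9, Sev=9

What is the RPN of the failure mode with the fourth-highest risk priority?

150

RPN = Severity × Occurrence × Detection:
  FM01: 3 × 2 × 3 = 18
  FM02: 6 × 5 × 5 = 150
  FM03: 3 × 3 × 5 = 45
  FM04: 2 × 8 × 2 = 32
  FM05: 5 × 10 × 4 = 200
  FM06: 7 × 3 × 6 = 126
  FM07: 8 × 8 × 3 = 192
  FM08: 9 × 10 × 9 = 810
Sorted descending: 810, 200, 192, 150, 126, 45, 32, 18.
The fourth-highest RPN is 150 (FM02).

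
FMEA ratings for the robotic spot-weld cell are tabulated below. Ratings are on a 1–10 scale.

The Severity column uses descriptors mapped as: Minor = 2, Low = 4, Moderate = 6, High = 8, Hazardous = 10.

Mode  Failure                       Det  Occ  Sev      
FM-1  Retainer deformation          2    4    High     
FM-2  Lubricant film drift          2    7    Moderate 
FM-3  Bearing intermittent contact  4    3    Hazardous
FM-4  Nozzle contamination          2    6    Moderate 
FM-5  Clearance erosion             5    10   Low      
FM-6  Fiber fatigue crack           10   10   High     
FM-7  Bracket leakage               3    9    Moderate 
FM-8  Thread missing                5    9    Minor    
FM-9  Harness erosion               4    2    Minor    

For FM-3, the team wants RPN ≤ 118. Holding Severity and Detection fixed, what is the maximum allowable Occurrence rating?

2

FM-3: S=10, O=3, D=4 → current RPN = 120.
Fixed product = 40. Need 40 × O ≤ 118, so O ≤ 118/40 = 2.95.
Maximum integer Occurrence rating = 2 (gives RPN 80; O=3 would give 120 > 118).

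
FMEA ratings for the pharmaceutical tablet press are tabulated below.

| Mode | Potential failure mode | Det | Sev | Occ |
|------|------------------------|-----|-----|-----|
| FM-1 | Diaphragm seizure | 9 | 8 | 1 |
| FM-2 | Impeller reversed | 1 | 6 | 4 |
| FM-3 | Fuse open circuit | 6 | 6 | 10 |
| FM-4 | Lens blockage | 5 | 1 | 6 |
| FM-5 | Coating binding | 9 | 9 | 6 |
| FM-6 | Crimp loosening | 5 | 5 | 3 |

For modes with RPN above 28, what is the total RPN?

1023

RPN = Severity × Occurrence × Detection:
  FM-1: 8 × 1 × 9 = 72
  FM-2: 6 × 4 × 1 = 24
  FM-3: 6 × 10 × 6 = 360
  FM-4: 1 × 6 × 5 = 30
  FM-5: 9 × 6 × 9 = 486
  FM-6: 5 × 3 × 5 = 75
RPN > 28: FM-1 (72), FM-3 (360), FM-4 (30), FM-5 (486), FM-6 (75).
Sum: 72 + 360 + 30 + 486 + 75 = 1023.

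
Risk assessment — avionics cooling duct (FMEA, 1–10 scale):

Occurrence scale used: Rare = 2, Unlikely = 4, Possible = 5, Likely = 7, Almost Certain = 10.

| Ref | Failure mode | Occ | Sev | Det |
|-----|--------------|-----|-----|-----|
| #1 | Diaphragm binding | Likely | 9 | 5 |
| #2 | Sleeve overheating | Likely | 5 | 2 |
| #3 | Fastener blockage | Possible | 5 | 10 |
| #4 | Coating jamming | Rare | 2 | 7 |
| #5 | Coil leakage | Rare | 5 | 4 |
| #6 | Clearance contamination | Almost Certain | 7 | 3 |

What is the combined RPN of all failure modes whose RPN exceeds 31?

885

RPN = Severity × Occurrence × Detection:
  #1: 9 × 7 × 5 = 315
  #2: 5 × 7 × 2 = 70
  #3: 5 × 5 × 10 = 250
  #4: 2 × 2 × 7 = 28
  #5: 5 × 2 × 4 = 40
  #6: 7 × 10 × 3 = 210
RPN > 31: #1 (315), #2 (70), #3 (250), #5 (40), #6 (210).
Sum: 315 + 70 + 250 + 40 + 210 = 885.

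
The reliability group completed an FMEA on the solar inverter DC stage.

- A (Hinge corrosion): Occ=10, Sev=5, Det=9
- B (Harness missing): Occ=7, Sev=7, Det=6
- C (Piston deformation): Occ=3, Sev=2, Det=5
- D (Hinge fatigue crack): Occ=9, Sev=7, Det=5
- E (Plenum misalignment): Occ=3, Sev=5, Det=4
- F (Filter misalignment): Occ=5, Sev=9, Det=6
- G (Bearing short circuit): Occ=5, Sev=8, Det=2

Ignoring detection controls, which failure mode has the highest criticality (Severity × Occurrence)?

D

Criticality = Severity × Occurrence:
  A: 5 × 10 = 50
  B: 7 × 7 = 49
  C: 2 × 3 = 6
  D: 7 × 9 = 63
  E: 5 × 3 = 15
  F: 9 × 5 = 45
  G: 8 × 5 = 40
Highest criticality is 63 → D.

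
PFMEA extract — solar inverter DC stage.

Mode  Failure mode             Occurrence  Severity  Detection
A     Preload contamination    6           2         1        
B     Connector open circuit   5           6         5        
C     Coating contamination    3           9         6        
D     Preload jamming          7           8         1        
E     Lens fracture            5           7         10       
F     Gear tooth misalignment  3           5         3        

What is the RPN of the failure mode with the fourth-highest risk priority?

RPN = Severity × Occurrence × Detection:
  A: 2 × 6 × 1 = 12
  B: 6 × 5 × 5 = 150
  C: 9 × 3 × 6 = 162
  D: 8 × 7 × 1 = 56
  E: 7 × 5 × 10 = 350
  F: 5 × 3 × 3 = 45
Sorted descending: 350, 162, 150, 56, 45, 12.
The fourth-highest RPN is 56 (D).

56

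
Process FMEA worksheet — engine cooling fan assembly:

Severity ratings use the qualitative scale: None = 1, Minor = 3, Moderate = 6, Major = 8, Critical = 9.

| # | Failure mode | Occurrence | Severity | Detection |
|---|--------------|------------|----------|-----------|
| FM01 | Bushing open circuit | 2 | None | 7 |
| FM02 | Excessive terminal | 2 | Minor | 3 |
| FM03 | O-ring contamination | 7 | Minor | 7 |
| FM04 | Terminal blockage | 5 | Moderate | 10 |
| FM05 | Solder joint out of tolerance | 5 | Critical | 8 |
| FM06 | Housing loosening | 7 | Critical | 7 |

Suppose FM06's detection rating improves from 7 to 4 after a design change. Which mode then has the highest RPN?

FM05

RPN = Severity × Occurrence × Detection:
  FM01: 1 × 2 × 7 = 14
  FM02: 3 × 2 × 3 = 18
  FM03: 3 × 7 × 7 = 147
  FM04: 6 × 5 × 10 = 300
  FM05: 9 × 5 × 8 = 360
  FM06: 9 × 7 × 7 = 441
After action: FM06 → 9 × 7 × 4 = 252.
Revised RPNs: FM05=360, FM04=300, FM06=252, FM03=147, FM02=18, FM01=14.
Highest is now FM05 (360).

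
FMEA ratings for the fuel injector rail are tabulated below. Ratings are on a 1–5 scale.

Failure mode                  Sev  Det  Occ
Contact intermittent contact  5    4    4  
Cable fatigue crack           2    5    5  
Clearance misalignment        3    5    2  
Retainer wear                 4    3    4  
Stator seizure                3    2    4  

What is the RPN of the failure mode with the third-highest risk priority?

RPN = Severity × Occurrence × Detection:
  Contact intermittent contact: 5 × 4 × 4 = 80
  Cable fatigue crack: 2 × 5 × 5 = 50
  Clearance misalignment: 3 × 2 × 5 = 30
  Retainer wear: 4 × 4 × 3 = 48
  Stator seizure: 3 × 4 × 2 = 24
Sorted descending: 80, 50, 48, 30, 24.
The third-highest RPN is 48 (Retainer wear).

48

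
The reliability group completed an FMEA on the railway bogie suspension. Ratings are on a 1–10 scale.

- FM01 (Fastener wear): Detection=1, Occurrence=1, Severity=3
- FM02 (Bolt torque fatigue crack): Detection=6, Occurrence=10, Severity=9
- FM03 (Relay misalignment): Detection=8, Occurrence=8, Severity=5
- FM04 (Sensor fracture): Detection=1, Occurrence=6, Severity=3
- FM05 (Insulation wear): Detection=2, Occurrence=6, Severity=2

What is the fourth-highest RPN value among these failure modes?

18

RPN = Severity × Occurrence × Detection:
  FM01: 3 × 1 × 1 = 3
  FM02: 9 × 10 × 6 = 540
  FM03: 5 × 8 × 8 = 320
  FM04: 3 × 6 × 1 = 18
  FM05: 2 × 6 × 2 = 24
Sorted descending: 540, 320, 24, 18, 3.
The fourth-highest RPN is 18 (FM04).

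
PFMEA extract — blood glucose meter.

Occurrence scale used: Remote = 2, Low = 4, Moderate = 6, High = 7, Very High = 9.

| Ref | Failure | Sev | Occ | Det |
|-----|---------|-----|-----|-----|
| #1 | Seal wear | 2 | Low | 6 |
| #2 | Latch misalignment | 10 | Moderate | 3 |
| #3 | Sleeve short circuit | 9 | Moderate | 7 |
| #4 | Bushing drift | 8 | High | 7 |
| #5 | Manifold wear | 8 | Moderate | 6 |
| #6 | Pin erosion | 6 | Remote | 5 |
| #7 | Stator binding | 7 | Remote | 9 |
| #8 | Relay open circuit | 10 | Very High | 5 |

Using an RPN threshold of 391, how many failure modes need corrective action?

RPN = Severity × Occurrence × Detection:
  #1: 2 × 4 × 6 = 48
  #2: 10 × 6 × 3 = 180
  #3: 9 × 6 × 7 = 378
  #4: 8 × 7 × 7 = 392
  #5: 8 × 6 × 6 = 288
  #6: 6 × 2 × 5 = 60
  #7: 7 × 2 × 9 = 126
  #8: 10 × 9 × 5 = 450
Modes with RPN ≥ 391: #4 (392), #8 (450) → 2.

2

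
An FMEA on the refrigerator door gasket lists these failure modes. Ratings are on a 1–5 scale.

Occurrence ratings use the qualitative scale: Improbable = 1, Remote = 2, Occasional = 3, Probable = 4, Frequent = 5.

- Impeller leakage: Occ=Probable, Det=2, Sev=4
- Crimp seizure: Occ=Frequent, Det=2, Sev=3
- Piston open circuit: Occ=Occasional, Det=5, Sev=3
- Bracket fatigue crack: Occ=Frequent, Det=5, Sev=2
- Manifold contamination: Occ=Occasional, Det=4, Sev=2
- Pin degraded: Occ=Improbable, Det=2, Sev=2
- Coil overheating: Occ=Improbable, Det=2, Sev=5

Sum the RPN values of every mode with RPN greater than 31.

RPN = Severity × Occurrence × Detection:
  Impeller leakage: 4 × 4 × 2 = 32
  Crimp seizure: 3 × 5 × 2 = 30
  Piston open circuit: 3 × 3 × 5 = 45
  Bracket fatigue crack: 2 × 5 × 5 = 50
  Manifold contamination: 2 × 3 × 4 = 24
  Pin degraded: 2 × 1 × 2 = 4
  Coil overheating: 5 × 1 × 2 = 10
RPN > 31: Impeller leakage (32), Piston open circuit (45), Bracket fatigue crack (50).
Sum: 32 + 45 + 50 = 127.

127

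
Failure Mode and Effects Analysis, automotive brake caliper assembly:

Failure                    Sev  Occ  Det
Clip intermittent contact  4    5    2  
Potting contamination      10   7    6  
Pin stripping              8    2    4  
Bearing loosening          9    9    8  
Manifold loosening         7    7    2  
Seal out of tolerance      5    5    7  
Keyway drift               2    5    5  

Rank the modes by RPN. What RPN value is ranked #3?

RPN = Severity × Occurrence × Detection:
  Clip intermittent contact: 4 × 5 × 2 = 40
  Potting contamination: 10 × 7 × 6 = 420
  Pin stripping: 8 × 2 × 4 = 64
  Bearing loosening: 9 × 9 × 8 = 648
  Manifold loosening: 7 × 7 × 2 = 98
  Seal out of tolerance: 5 × 5 × 7 = 175
  Keyway drift: 2 × 5 × 5 = 50
Sorted descending: 648, 420, 175, 98, 64, 50, 40.
The third-highest RPN is 175 (Seal out of tolerance).

175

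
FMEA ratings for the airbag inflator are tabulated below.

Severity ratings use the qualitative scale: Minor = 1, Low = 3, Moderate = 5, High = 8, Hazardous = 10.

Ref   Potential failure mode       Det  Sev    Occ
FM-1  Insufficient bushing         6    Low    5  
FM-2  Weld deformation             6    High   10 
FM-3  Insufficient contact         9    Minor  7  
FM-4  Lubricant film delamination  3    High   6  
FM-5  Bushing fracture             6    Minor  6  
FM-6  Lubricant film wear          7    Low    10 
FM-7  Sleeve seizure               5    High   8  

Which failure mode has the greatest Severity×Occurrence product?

Criticality = Severity × Occurrence:
  FM-1: 3 × 5 = 15
  FM-2: 8 × 10 = 80
  FM-3: 1 × 7 = 7
  FM-4: 8 × 6 = 48
  FM-5: 1 × 6 = 6
  FM-6: 3 × 10 = 30
  FM-7: 8 × 8 = 64
Highest criticality is 80 → FM-2.

FM-2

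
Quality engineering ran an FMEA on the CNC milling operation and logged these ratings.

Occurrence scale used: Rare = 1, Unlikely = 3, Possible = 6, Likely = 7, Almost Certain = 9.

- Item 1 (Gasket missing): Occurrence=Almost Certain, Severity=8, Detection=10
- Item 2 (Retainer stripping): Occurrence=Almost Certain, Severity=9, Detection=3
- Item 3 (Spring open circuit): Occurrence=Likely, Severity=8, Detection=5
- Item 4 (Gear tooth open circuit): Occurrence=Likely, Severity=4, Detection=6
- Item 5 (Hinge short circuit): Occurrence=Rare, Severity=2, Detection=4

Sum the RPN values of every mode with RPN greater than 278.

1000

RPN = Severity × Occurrence × Detection:
  Item 1: 8 × 9 × 10 = 720
  Item 2: 9 × 9 × 3 = 243
  Item 3: 8 × 7 × 5 = 280
  Item 4: 4 × 7 × 6 = 168
  Item 5: 2 × 1 × 4 = 8
RPN > 278: Item 1 (720), Item 3 (280).
Sum: 720 + 280 = 1000.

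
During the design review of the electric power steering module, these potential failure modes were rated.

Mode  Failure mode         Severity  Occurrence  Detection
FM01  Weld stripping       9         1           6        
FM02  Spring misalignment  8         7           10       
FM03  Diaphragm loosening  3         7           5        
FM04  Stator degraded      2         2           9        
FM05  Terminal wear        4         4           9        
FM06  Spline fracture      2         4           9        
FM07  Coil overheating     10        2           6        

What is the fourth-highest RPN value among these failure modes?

105

RPN = Severity × Occurrence × Detection:
  FM01: 9 × 1 × 6 = 54
  FM02: 8 × 7 × 10 = 560
  FM03: 3 × 7 × 5 = 105
  FM04: 2 × 2 × 9 = 36
  FM05: 4 × 4 × 9 = 144
  FM06: 2 × 4 × 9 = 72
  FM07: 10 × 2 × 6 = 120
Sorted descending: 560, 144, 120, 105, 72, 54, 36.
The fourth-highest RPN is 105 (FM03).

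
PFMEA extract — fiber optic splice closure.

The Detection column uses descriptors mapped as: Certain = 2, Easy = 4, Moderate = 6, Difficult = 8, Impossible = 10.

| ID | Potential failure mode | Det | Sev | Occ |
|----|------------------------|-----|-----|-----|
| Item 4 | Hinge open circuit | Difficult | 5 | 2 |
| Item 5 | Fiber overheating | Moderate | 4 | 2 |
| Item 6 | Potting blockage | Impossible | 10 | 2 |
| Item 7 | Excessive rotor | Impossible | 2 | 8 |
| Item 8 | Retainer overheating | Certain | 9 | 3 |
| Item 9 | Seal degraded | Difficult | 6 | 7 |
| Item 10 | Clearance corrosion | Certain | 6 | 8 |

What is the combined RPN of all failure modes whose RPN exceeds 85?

RPN = Severity × Occurrence × Detection:
  Item 4: 5 × 2 × 8 = 80
  Item 5: 4 × 2 × 6 = 48
  Item 6: 10 × 2 × 10 = 200
  Item 7: 2 × 8 × 10 = 160
  Item 8: 9 × 3 × 2 = 54
  Item 9: 6 × 7 × 8 = 336
  Item 10: 6 × 8 × 2 = 96
RPN > 85: Item 6 (200), Item 7 (160), Item 9 (336), Item 10 (96).
Sum: 200 + 160 + 336 + 96 = 792.

792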